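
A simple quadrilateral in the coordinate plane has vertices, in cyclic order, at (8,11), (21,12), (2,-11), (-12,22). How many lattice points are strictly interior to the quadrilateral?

The shoelace formula gives twice the area as |(8·12 − 21·11) + (21·(-11) − 2·12) + (2·22 − (-12)·(-11)) + ((-12)·11 − 8·22)| = 786, so the area is 393.
Summing gcd(|Δx|,|Δy|) over the edges gives the boundary count: gcd(13,1) + gcd(19,23) + gcd(14,33) + gcd(20,11) = 1+1+1+1 = 4.
Pick's theorem gives I = A − B/2 + 1 = 393 − 4/2 + 1 = 392.

392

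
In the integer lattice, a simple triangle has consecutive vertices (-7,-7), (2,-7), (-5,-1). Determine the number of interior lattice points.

Using the shoelace formula, 2A = |[(-7)·(-7) − 2·(-7)] + [2·(-1) − (-5)·(-7)] + [(-5)·(-7) − (-7)·(-1)]| = 54, so the area is 27.
Along each edge there are gcd(|Δx|,|Δy|)+1 lattice points, so counting each shared vertex once the boundary has gcd(9,0) + gcd(7,6) + gcd(2,6) = 9+1+2 = 12.
Pick's theorem gives I = A − B/2 + 1 = 27 − 12/2 + 1 = 22.

22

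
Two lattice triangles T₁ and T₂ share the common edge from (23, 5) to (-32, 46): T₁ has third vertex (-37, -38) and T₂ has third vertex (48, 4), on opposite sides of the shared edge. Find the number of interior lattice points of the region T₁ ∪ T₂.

The union is the simple quadrilateral with vertices (23, 5), (-37, -38), (-32, 46), (48, 4) in order.
Using the shoelace formula, 2A = |[23·(-38) − (-37)·5] + [(-37)·46 − (-32)·(-38)] + [(-32)·4 − 48·46] + [48·5 − 23·4]| = 5795, so the area is 2897.5.
Summing gcd(|Δx|,|Δy|) over the edges gives the boundary count: gcd(60,43) + gcd(5,84) + gcd(80,42) + gcd(25,1) = 1+1+2+1 = 5.
By Pick's theorem I = A − B/2 + 1 = 2897.5 − 5/2 + 1 = 2896.

2896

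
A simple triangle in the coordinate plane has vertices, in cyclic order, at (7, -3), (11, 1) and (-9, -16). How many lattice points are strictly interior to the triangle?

By the shoelace formula, twice the signed area is |(7·1 − 11·(-3)) + (11·(-16) − (-9)·1) + ((-9)·(-3) − 7·(-16))| = 12, so the area is 6.
The number of boundary lattice points is Σ gcd(|Δx|,|Δy|) = gcd(4,4) + gcd(20,17) + gcd(16,13) = 4+1+1 = 6.
By Pick's theorem A = I + B/2 − 1, so I = 6 − 6/2 + 1 = 4.

4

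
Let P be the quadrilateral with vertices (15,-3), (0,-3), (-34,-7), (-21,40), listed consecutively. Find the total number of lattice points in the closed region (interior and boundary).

1106

Using the shoelace formula, 2A = |(15·(-3) − 0·(-3)) + (0·(-7) − (-34)·(-3)) + ((-34)·40 − (-21)·(-7)) + ((-21)·(-3) − 15·40)| = 2191, so the area is 2191/2.
The number of boundary lattice points is Σ gcd(|Δx|,|Δy|) = gcd(15,0) + gcd(34,4) + gcd(13,47) + gcd(36,43) = 15+2+1+1 = 19.
Pick's theorem gives I = A − B/2 + 1 = 2191/2 − 19/2 + 1 = 1087, so the closed region contains I + B = 1087 + 19 = 1106 lattice points.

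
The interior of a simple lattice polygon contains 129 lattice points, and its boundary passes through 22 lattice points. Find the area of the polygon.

Pick's theorem states A = I + B/2 − 1, so A = 129 + 22/2 − 1 = 139.

139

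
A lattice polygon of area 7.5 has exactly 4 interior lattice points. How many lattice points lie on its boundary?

9

Pick's theorem gives A = I + B/2 − 1, so B = 2(A − I + 1) = 2(7.5 − 4 + 1) = 9.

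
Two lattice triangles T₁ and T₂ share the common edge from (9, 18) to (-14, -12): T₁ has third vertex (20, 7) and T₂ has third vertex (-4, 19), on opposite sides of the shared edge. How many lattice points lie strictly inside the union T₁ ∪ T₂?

The union is the simple quadrilateral with vertices (9, 18), (20, 7), (-14, -12), (-4, 19) in order.
By the shoelace formula, twice the signed area is |(9·7 − 20·18) + (20·(-12) − (-14)·7) + ((-14)·19 − (-4)·(-12)) + ((-4)·18 − 9·19)| = 996, so the area is 498.
The number of boundary lattice points is Σ gcd(|Δx|,|Δy|) = gcd(11,11) + gcd(34,19) + gcd(10,31) + gcd(13,1) = 11+1+1+1 = 14.
By Pick's theorem I = A − B/2 + 1 = 498 − 14/2 + 1 = 492.

492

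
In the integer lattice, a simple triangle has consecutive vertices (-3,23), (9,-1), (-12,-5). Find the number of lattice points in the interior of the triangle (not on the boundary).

Using the shoelace formula, 2A = |[(-3)·(-1) − 9·23] + [9·(-5) − (-12)·(-1)] + [(-12)·23 − (-3)·(-5)]| = 552, so the area is 276.
Along each edge there are gcd(|Δx|,|Δy|)+1 lattice points, so counting each shared vertex once the boundary has gcd(12,24) + gcd(21,4) + gcd(9,28) = 12+1+1 = 14.
Pick's theorem gives I = A − B/2 + 1 = 276 − 14/2 + 1 = 270.

270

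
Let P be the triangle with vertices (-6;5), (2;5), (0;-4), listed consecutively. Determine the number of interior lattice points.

31

The shoelace formula gives twice the area as |[(-6)·5 − 2·5] + [2·(-4) − 0·5] + [0·5 − (-6)·(-4)]| = 72, so the area is 36.
Summing gcd(|Δx|,|Δy|) over the edges gives the boundary count: gcd(8,0) + gcd(2,9) + gcd(6,9) = 8+1+3 = 12.
By Pick's theorem A = I + B/2 − 1, so I = 36 − 12/2 + 1 = 31.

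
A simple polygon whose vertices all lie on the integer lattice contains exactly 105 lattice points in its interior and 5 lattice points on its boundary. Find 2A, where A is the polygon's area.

By Pick's theorem, A = I + B/2 − 1 = 105 + 5/2 − 1 = 213/2.
Hence 2A = 213.

213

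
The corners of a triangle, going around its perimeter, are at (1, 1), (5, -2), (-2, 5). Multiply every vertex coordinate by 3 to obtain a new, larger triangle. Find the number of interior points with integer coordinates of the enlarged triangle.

19

By the shoelace formula, twice the signed area is |(1·(-2) − 5·1) + (5·5 − (-2)·(-2)) + ((-2)·1 − 1·5)| = 7, so the area is 3.5.
The number of boundary lattice points is Σ gcd(|Δx|,|Δy|) = gcd(4,3) + gcd(7,7) + gcd(3,4) = 1+7+1 = 9.
Scaling by 3 multiplies the area by 3² = 9 (so the new area is 63/2) and multiplies the boundary lattice-point count by 3, giving 27.
By Pick's theorem, the interior count of the dilated polygon is 63/2 − 27/2 + 1 = 19.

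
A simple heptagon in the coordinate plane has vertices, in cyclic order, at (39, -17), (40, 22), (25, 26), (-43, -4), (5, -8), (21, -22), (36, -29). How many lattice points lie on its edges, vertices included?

14

The number of boundary lattice points is Σ gcd(|Δx|,|Δy|) = gcd(1,39) + gcd(15,4) + gcd(68,30) + gcd(48,4) + gcd(16,14) + gcd(15,7) + gcd(3,12) = 1+1+2+4+2+1+3 = 14.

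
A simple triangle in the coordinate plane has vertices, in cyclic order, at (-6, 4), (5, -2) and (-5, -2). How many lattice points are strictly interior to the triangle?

25

Using the shoelace formula, 2A = |((-6)·(-2) − 5·4) + (5·(-2) − (-5)·(-2)) + ((-5)·4 − (-6)·(-2))| = 60, so the area is 30.
The number of boundary lattice points is Σ gcd(|Δx|,|Δy|) = gcd(11,6) + gcd(10,0) + gcd(1,6) = 1+10+1 = 12.
By Pick's theorem A = I + B/2 − 1, so I = 30 − 12/2 + 1 = 25.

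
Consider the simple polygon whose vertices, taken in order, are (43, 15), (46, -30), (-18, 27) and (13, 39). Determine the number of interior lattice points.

1902

Using the shoelace formula, 2A = |(43·(-30) − 46·15) + (46·27 − (-18)·(-30)) + ((-18)·39 − 13·27) + (13·15 − 43·39)| = 3813, so the area is 3813/2.
Along each edge there are gcd(|Δx|,|Δy|)+1 lattice points, so counting each shared vertex once the boundary has gcd(3,45) + gcd(64,57) + gcd(31,12) + gcd(30,24) = 3+1+1+6 = 11.
By Pick's theorem A = I + B/2 − 1, so I = 3813/2 − 11/2 + 1 = 1902.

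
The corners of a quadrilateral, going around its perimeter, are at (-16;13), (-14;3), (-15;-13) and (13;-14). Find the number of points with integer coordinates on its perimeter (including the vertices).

The number of boundary lattice points is Σ gcd(|Δx|,|Δy|) = gcd(2,10) + gcd(1,16) + gcd(28,1) + gcd(29,27) = 2+1+1+1 = 5.

5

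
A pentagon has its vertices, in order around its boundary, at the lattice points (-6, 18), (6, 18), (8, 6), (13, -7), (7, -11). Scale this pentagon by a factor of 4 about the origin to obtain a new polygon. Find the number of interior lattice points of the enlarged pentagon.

The shoelace formula gives twice the area as |((-6)·18 − 6·18) + (6·6 − 8·18) + (8·(-7) − 13·6) + (13·(-11) − 7·(-7)) + (7·18 − (-6)·(-11))| = 492, so the area is 246.
The number of boundary lattice points is Σ gcd(|Δx|,|Δy|) = gcd(12,0) + gcd(2,12) + gcd(5,13) + gcd(6,4) + gcd(13,29) = 12+2+1+2+1 = 18.
Scaling by 4 multiplies the area by 4² = 16 (so the new area is 3936) and multiplies the boundary lattice-point count by 4, giving 72.
By Pick's theorem, the interior count of the dilated polygon is 3936 − 72/2 + 1 = 3901.

3901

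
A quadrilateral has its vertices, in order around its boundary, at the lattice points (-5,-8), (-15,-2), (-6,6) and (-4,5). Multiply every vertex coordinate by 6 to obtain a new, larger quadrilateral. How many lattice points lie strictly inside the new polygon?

By the shoelace formula, twice the signed area is |[(-5)·(-2) − (-15)·(-8)] + [(-15)·6 − (-6)·(-2)] + [(-6)·5 − (-4)·6] + [(-4)·(-8) − (-5)·5]| = 161, so the area is 80.5.
Along each edge there are gcd(|Δx|,|Δy|)+1 lattice points, so counting each shared vertex once the boundary has gcd(10,6) + gcd(9,8) + gcd(2,1) + gcd(1,13) = 2+1+1+1 = 5.
Scaling by 6 multiplies the area by 6² = 36 (so the new area is 2898) and multiplies the boundary lattice-point count by 6, giving 30.
By Pick's theorem, the interior count of the dilated polygon is 2898 − 30/2 + 1 = 2884.

2884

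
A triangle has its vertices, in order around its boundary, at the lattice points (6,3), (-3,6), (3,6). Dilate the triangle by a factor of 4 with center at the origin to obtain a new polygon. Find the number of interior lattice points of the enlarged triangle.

By the shoelace formula, twice the signed area is |(6·6 − (-3)·3) + ((-3)·6 − 3·6) + (3·3 − 6·6)| = 18, so the area is 9.
The number of boundary lattice points is Σ gcd(|Δx|,|Δy|) = gcd(9,3) + gcd(6,0) + gcd(3,3) = 3+6+3 = 12.
Scaling by 4 multiplies the area by 4² = 16 (so the new area is 144) and multiplies the boundary lattice-point count by 4, giving 48.
By Pick's theorem, the interior count of the dilated polygon is 144 − 48/2 + 1 = 121.

121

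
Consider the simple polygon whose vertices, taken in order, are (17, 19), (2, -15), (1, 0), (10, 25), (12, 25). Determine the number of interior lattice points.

Using the shoelace formula, 2A = |[17·(-15) − 2·19] + [2·0 − 1·(-15)] + [1·25 − 10·0] + [10·25 − 12·25] + [12·19 − 17·25]| = 500, so the area is 250.
Along each edge there are gcd(|Δx|,|Δy|)+1 lattice points, so counting each shared vertex once the boundary has gcd(15,34) + gcd(1,15) + gcd(9,25) + gcd(2,0) + gcd(5,6) = 1+1+1+2+1 = 6.
By Pick's theorem A = I + B/2 − 1, so I = 250 − 6/2 + 1 = 248.

248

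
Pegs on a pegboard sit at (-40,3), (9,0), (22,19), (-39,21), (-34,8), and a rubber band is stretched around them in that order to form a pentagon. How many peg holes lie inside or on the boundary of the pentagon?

987

The shoelace formula gives twice the area as |[(-40)·0 − 9·3] + [9·19 − 22·0] + [22·21 − (-39)·19] + [(-39)·8 − (-34)·21] + [(-34)·3 − (-40)·8]| = 1967, so the area is 1967/2.
Along each edge there are gcd(|Δx|,|Δy|)+1 lattice points, so counting each shared vertex once the boundary has gcd(49,3) + gcd(13,19) + gcd(61,2) + gcd(5,13) + gcd(6,5) = 1+1+1+1+1 = 5.
Pick's theorem gives I = A − B/2 + 1 = 1967/2 − 5/2 + 1 = 982, so the closed region contains I + B = 982 + 5 = 987 lattice points.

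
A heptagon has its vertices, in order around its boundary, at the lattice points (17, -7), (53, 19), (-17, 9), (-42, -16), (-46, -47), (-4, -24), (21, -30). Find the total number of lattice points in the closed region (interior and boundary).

2664

By the shoelace formula, twice the signed area is |(17·19 − 53·(-7)) + (53·9 − (-17)·19) + ((-17)·(-16) − (-42)·9) + ((-42)·(-47) − (-46)·(-16)) + ((-46)·(-24) − (-4)·(-47)) + ((-4)·(-30) − 21·(-24)) + (21·(-7) − 17·(-30))| = 5285, so the area is 2642.5.
Along each edge there are gcd(|Δx|,|Δy|)+1 lattice points, so counting each shared vertex once the boundary has gcd(36,26) + gcd(70,10) + gcd(25,25) + gcd(4,31) + gcd(42,23) + gcd(25,6) + gcd(4,23) = 2+10+25+1+1+1+1 = 41.
Pick's theorem gives I = A − B/2 + 1 = 2642.5 − 41/2 + 1 = 2623, so the closed region contains I + B = 2623 + 41 = 2664 lattice points.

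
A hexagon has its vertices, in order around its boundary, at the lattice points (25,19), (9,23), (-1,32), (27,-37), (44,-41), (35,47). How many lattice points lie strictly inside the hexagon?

1697

By the shoelace formula, twice the signed area is |[25·23 − 9·19] + [9·32 − (-1)·23] + [(-1)·(-37) − 27·32] + [27·(-41) − 44·(-37)] + [44·47 − 35·(-41)] + [35·19 − 25·47]| = 3402, so the area is 1701.
Along each edge there are gcd(|Δx|,|Δy|)+1 lattice points, so counting each shared vertex once the boundary has gcd(16,4) + gcd(10,9) + gcd(28,69) + gcd(17,4) + gcd(9,88) + gcd(10,28) = 4+1+1+1+1+2 = 10.
Pick's theorem gives I = A − B/2 + 1 = 1701 − 10/2 + 1 = 1697.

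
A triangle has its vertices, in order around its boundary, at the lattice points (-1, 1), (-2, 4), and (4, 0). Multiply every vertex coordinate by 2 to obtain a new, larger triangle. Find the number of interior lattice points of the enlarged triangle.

By the shoelace formula, twice the signed area is |[(-1)·4 − (-2)·1] + [(-2)·0 − 4·4] + [4·1 − (-1)·0]| = 14, so the area is 7.
Summing gcd(|Δx|,|Δy|) over the edges gives the boundary count: gcd(1,3) + gcd(6,4) + gcd(5,1) = 1+2+1 = 4.
Scaling by 2 multiplies the area by 2² = 4 (so the new area is 28) and multiplies the boundary lattice-point count by 2, giving 8.
By Pick's theorem, the interior count of the dilated polygon is 28 − 8/2 + 1 = 25.

25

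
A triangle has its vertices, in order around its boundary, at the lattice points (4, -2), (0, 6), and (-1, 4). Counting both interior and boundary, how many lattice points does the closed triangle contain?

Using the shoelace formula, 2A = |(4·6 − 0·(-2)) + (0·4 − (-1)·6) + ((-1)·(-2) − 4·4)| = 16, so the area is 8.
Summing gcd(|Δx|,|Δy|) over the edges gives the boundary count: gcd(4,8) + gcd(1,2) + gcd(5,6) = 4+1+1 = 6.
Pick's theorem gives I = A − B/2 + 1 = 8 − 6/2 + 1 = 6, so the closed region contains I + B = 6 + 6 = 12 lattice points.

12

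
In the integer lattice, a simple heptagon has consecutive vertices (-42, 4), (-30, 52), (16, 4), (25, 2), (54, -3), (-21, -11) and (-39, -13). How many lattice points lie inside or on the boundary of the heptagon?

2402

By the shoelace formula, twice the signed area is |[(-42)·52 − (-30)·4] + [(-30)·4 − 16·52] + [16·2 − 25·4] + [25·(-3) − 54·2] + [54·(-11) − (-21)·(-3)] + [(-21)·(-13) − (-39)·(-11)] + [(-39)·4 − (-42)·(-13)]| = 4782, so the area is 2391.
The number of boundary lattice points is Σ gcd(|Δx|,|Δy|) = gcd(12,48) + gcd(46,48) + gcd(9,2) + gcd(29,5) + gcd(75,8) + gcd(18,2) + gcd(3,17) = 12+2+1+1+1+2+1 = 20.
Pick's theorem gives I = A − B/2 + 1 = 2391 − 20/2 + 1 = 2382, so the closed region contains I + B = 2382 + 20 = 2402 lattice points.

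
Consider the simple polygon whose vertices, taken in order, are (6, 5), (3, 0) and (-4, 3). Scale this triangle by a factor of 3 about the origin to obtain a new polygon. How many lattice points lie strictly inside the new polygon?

193

Using the shoelace formula, 2A = |(6·0 − 3·5) + (3·3 − (-4)·0) + ((-4)·5 − 6·3)| = 44, so the area is 22.
Along each edge there are gcd(|Δx|,|Δy|)+1 lattice points, so counting each shared vertex once the boundary has gcd(3,5) + gcd(7,3) + gcd(10,2) = 1+1+2 = 4.
Scaling by 3 multiplies the area by 3² = 9 (so the new area is 198) and multiplies the boundary lattice-point count by 3, giving 12.
By Pick's theorem, the interior count of the dilated polygon is 198 − 12/2 + 1 = 193.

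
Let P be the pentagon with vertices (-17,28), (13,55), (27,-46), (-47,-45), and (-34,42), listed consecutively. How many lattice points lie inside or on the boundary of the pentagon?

Using the shoelace formula, 2A = |((-17)·55 − 13·28) + (13·(-46) − 27·55) + (27·(-45) − (-47)·(-46)) + ((-47)·42 − (-34)·(-45)) + ((-34)·28 − (-17)·42)| = 10501, so the area is 5250.5.
Along each edge there are gcd(|Δx|,|Δy|)+1 lattice points, so counting each shared vertex once the boundary has gcd(30,27) + gcd(14,101) + gcd(74,1) + gcd(13,87) + gcd(17,14) = 3+1+1+1+1 = 7.
Pick's theorem gives I = A − B/2 + 1 = 5250.5 − 7/2 + 1 = 5248, so the closed region contains I + B = 5248 + 7 = 5255 lattice points.

5255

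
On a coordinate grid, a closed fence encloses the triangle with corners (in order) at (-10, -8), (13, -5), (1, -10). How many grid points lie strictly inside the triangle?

The shoelace formula gives twice the area as |[(-10)·(-5) − 13·(-8)] + [13·(-10) − 1·(-5)] + [1·(-8) − (-10)·(-10)]| = 79, so the area is 39.5.
Along each edge there are gcd(|Δx|,|Δy|)+1 lattice points, so counting each shared vertex once the boundary has gcd(23,3) + gcd(12,5) + gcd(11,2) = 1+1+1 = 3.
By Pick's theorem A = I + B/2 − 1, so I = 39.5 − 3/2 + 1 = 39.

39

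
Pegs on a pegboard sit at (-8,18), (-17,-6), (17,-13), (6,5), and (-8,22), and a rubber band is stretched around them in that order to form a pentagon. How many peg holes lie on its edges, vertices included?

The number of boundary lattice points is Σ gcd(|Δx|,|Δy|) = gcd(9,24) + gcd(34,7) + gcd(11,18) + gcd(14,17) + gcd(0,4) = 3+1+1+1+4 = 10.

10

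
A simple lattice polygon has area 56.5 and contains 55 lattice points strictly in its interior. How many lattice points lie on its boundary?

5

Pick's theorem gives A = I + B/2 − 1, so B = 2(A − I + 1) = 2(56.5 − 55 + 1) = 5.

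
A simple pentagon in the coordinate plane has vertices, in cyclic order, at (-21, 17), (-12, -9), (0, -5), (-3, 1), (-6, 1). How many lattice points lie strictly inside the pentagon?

175

The shoelace formula gives twice the area as |[(-21)·(-9) − (-12)·17] + [(-12)·(-5) − 0·(-9)] + [0·1 − (-3)·(-5)] + [(-3)·1 − (-6)·1] + [(-6)·17 − (-21)·1]| = 360, so the area is 180.
Summing gcd(|Δx|,|Δy|) over the edges gives the boundary count: gcd(9,26) + gcd(12,4) + gcd(3,6) + gcd(3,0) + gcd(15,16) = 1+4+3+3+1 = 12.
By Pick's theorem A = I + B/2 − 1, so I = 180 − 12/2 + 1 = 175.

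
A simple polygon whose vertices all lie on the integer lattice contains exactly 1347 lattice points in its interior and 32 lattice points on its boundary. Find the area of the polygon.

1362

By Pick's theorem, A = I + B/2 − 1 = 1347 + 32/2 − 1 = 1362.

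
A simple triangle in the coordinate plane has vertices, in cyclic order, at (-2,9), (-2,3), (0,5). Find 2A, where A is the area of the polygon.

12

Using the shoelace formula, 2A = |((-2)·3 − (-2)·9) + ((-2)·5 − 0·3) + (0·9 − (-2)·5)| = 12, so the area is 6.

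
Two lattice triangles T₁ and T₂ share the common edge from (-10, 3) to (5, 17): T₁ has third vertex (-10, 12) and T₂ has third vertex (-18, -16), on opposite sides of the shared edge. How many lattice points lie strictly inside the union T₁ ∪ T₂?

The union is the simple quadrilateral with vertices (-10, 3), (-10, 12), (5, 17), (-18, -16) in order.
The shoelace formula gives twice the area as |[(-10)·12 − (-10)·3] + [(-10)·17 − 5·12] + [5·(-16) − (-18)·17] + [(-18)·3 − (-10)·(-16)]| = 308, so the area is 154.
Summing gcd(|Δx|,|Δy|) over the edges gives the boundary count: gcd(0,9) + gcd(15,5) + gcd(23,33) + gcd(8,19) = 9+5+1+1 = 16.
By Pick's theorem I = A − B/2 + 1 = 154 − 16/2 + 1 = 147.

147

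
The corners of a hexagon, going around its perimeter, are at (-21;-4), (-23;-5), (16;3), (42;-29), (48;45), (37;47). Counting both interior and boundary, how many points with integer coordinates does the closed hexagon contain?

2078

By the shoelace formula, twice the signed area is |[(-21)·(-5) − (-23)·(-4)] + [(-23)·3 − 16·(-5)] + [16·(-29) − 42·3] + [42·45 − 48·(-29)] + [48·47 − 37·45] + [37·(-4) − (-21)·47]| = 4146, so the area is 2073.
Along each edge there are gcd(|Δx|,|Δy|)+1 lattice points, so counting each shared vertex once the boundary has gcd(2,1) + gcd(39,8) + gcd(26,32) + gcd(6,74) + gcd(11,2) + gcd(58,51) = 1+1+2+2+1+1 = 8.
Pick's theorem gives I = A − B/2 + 1 = 2073 − 8/2 + 1 = 2070, so the closed region contains I + B = 2070 + 8 = 2078 lattice points.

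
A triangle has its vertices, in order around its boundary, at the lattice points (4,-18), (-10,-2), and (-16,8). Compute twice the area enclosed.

44

By the shoelace formula, twice the signed area is |[4·(-2) − (-10)·(-18)] + [(-10)·8 − (-16)·(-2)] + [(-16)·(-18) − 4·8]| = 44, so the area is 22.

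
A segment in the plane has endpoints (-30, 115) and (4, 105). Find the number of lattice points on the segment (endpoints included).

The number of lattice points on a segment between lattice points is gcd(|Δx|,|Δy|) + 1 = gcd(34,10) + 1 = 2 + 1 = 3.

3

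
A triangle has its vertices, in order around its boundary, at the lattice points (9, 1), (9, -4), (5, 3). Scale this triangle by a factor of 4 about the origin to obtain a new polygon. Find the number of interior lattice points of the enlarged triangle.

By the shoelace formula, twice the signed area is |[9·(-4) − 9·1] + [9·3 − 5·(-4)] + [5·1 − 9·3]| = 20, so the area is 10.
The number of boundary lattice points is Σ gcd(|Δx|,|Δy|) = gcd(0,5) + gcd(4,7) + gcd(4,2) = 5+1+2 = 8.
Scaling by 4 multiplies the area by 4² = 16 (so the new area is 160) and multiplies the boundary lattice-point count by 4, giving 32.
By Pick's theorem, the interior count of the dilated polygon is 160 − 32/2 + 1 = 145.

145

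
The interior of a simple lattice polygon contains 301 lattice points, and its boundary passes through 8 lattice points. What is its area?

304

By Pick's theorem, A = I + B/2 − 1 = 301 + 8/2 − 1 = 304.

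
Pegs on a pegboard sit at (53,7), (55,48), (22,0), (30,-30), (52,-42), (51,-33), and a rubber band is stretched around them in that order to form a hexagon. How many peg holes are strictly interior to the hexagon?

The shoelace formula gives twice the area as |(53·48 − 55·7) + (55·0 − 22·48) + (22·(-30) − 30·0) + (30·(-42) − 52·(-30)) + (52·(-33) − 51·(-42)) + (51·7 − 53·(-33))| = 3275, so the area is 3275/2.
The number of boundary lattice points is Σ gcd(|Δx|,|Δy|) = gcd(2,41) + gcd(33,48) + gcd(8,30) + gcd(22,12) + gcd(1,9) + gcd(2,40) = 1+3+2+2+1+2 = 11.
By Pick's theorem A = I + B/2 − 1, so I = 3275/2 − 11/2 + 1 = 1633.

1633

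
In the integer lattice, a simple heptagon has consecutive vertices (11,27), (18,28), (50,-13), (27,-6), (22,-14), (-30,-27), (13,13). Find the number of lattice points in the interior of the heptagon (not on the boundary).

By the shoelace formula, twice the signed area is |(11·28 − 18·27) + (18·(-13) − 50·28) + (50·(-6) − 27·(-13)) + (27·(-14) − 22·(-6)) + (22·(-27) − (-30)·(-14)) + ((-30)·13 − 13·(-27)) + (13·27 − 11·13)| = 2852, so the area is 1426.
The number of boundary lattice points is Σ gcd(|Δx|,|Δy|) = gcd(7,1) + gcd(32,41) + gcd(23,7) + gcd(5,8) + gcd(52,13) + gcd(43,40) + gcd(2,14) = 1+1+1+1+13+1+2 = 20.
Pick's theorem gives I = A − B/2 + 1 = 1426 − 20/2 + 1 = 1417.

1417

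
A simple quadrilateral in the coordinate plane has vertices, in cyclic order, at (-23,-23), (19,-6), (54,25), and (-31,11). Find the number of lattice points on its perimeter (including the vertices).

The number of boundary lattice points is Σ gcd(|Δx|,|Δy|) = gcd(42,17) + gcd(35,31) + gcd(85,14) + gcd(8,34) = 1+1+1+2 = 5.

5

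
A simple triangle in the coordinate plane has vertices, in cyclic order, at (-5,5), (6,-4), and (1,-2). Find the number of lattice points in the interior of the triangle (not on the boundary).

By the shoelace formula, twice the signed area is |[(-5)·(-4) − 6·5] + [6·(-2) − 1·(-4)] + [1·5 − (-5)·(-2)]| = 23, so the area is 11.5.
Along each edge there are gcd(|Δx|,|Δy|)+1 lattice points, so counting each shared vertex once the boundary has gcd(11,9) + gcd(5,2) + gcd(6,7) = 1+1+1 = 3.
Pick's theorem gives I = A − B/2 + 1 = 11.5 − 3/2 + 1 = 11.

11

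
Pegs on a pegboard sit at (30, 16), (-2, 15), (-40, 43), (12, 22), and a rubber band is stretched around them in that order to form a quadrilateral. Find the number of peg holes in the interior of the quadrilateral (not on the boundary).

430

The shoelace formula gives twice the area as |[30·15 − (-2)·16] + [(-2)·43 − (-40)·15] + [(-40)·22 − 12·43] + [12·16 − 30·22]| = 868, so the area is 434.
The number of boundary lattice points is Σ gcd(|Δx|,|Δy|) = gcd(32,1) + gcd(38,28) + gcd(52,21) + gcd(18,6) = 1+2+1+6 = 10.
Pick's theorem gives I = A − B/2 + 1 = 434 − 10/2 + 1 = 430.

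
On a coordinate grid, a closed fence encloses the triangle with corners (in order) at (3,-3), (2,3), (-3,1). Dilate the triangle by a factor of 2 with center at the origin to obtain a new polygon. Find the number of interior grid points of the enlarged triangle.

The shoelace formula gives twice the area as |(3·3 − 2·(-3)) + (2·1 − (-3)·3) + ((-3)·(-3) − 3·1)| = 32, so the area is 16.
The number of boundary lattice points is Σ gcd(|Δx|,|Δy|) = gcd(1,6) + gcd(5,2) + gcd(6,4) = 1+1+2 = 4.
Scaling by 2 multiplies the area by 2² = 4 (so the new area is 64) and multiplies the boundary lattice-point count by 2, giving 8.
By Pick's theorem, the interior count of the dilated polygon is 64 − 8/2 + 1 = 61.

61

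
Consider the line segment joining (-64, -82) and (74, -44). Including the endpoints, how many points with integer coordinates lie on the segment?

The number of lattice points on a segment between lattice points is gcd(|Δx|,|Δy|) + 1 = gcd(138,38) + 1 = 2 + 1 = 3.

3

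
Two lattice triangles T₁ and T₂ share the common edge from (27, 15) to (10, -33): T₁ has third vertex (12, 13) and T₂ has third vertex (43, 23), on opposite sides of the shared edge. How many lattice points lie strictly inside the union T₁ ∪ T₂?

654

The union is the simple quadrilateral with vertices (27, 15), (12, 13), (10, -33), (43, 23) in order.
By the shoelace formula, twice the signed area is |(27·13 − 12·15) + (12·(-33) − 10·13) + (10·23 − 43·(-33)) + (43·15 − 27·23)| = 1318, so the area is 659.
Along each edge there are gcd(|Δx|,|Δy|)+1 lattice points, so counting each shared vertex once the boundary has gcd(15,2) + gcd(2,46) + gcd(33,56) + gcd(16,8) = 1+2+1+8 = 12.
By Pick's theorem I = A − B/2 + 1 = 659 − 12/2 + 1 = 654.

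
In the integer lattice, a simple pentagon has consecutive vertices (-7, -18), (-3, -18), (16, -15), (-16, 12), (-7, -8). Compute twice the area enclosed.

By the shoelace formula, twice the signed area is |[(-7)·(-18) − (-3)·(-18)] + [(-3)·(-15) − 16·(-18)] + [16·12 − (-16)·(-15)] + [(-16)·(-8) − (-7)·12] + [(-7)·(-18) − (-7)·(-8)]| = 639, so the area is 639/2.

639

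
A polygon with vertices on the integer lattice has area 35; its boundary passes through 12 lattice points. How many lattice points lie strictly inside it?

30

From Pick's theorem, I = A − B/2 + 1 = 35 − 12/2 + 1 = 30.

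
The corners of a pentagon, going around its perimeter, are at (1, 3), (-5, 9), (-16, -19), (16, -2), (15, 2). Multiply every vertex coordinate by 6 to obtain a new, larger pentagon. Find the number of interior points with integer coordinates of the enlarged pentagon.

The shoelace formula gives twice the area as |(1·9 − (-5)·3) + ((-5)·(-19) − (-16)·9) + ((-16)·(-2) − 16·(-19)) + (16·2 − 15·(-2)) + (15·3 − 1·2)| = 704, so the area is 352.
Summing gcd(|Δx|,|Δy|) over the edges gives the boundary count: gcd(6,6) + gcd(11,28) + gcd(32,17) + gcd(1,4) + gcd(14,1) = 6+1+1+1+1 = 10.
Scaling by 6 multiplies the area by 6² = 36 (so the new area is 12672) and multiplies the boundary lattice-point count by 6, giving 60.
By Pick's theorem, the interior count of the dilated polygon is 12672 − 60/2 + 1 = 12643.

12643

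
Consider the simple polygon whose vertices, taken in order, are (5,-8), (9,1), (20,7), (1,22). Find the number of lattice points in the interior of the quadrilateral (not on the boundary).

216

By the shoelace formula, twice the signed area is |[5·1 − 9·(-8)] + [9·7 − 20·1] + [20·22 − 1·7] + [1·(-8) − 5·22]| = 435, so the area is 217.5.
Summing gcd(|Δx|,|Δy|) over the edges gives the boundary count: gcd(4,9) + gcd(11,6) + gcd(19,15) + gcd(4,30) = 1+1+1+2 = 5.
Pick's theorem gives I = A − B/2 + 1 = 217.5 − 5/2 + 1 = 216.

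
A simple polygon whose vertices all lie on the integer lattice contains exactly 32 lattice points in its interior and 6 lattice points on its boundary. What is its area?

By Pick's theorem, A = I + B/2 − 1 = 32 + 6/2 − 1 = 34.

34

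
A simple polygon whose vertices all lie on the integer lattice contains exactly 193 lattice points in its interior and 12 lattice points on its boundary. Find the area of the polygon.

Pick's theorem states A = I + B/2 − 1, so A = 193 + 12/2 − 1 = 198.

198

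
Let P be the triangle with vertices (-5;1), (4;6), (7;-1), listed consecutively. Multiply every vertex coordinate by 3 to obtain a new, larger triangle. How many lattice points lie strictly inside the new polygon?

Using the shoelace formula, 2A = |((-5)·6 − 4·1) + (4·(-1) − 7·6) + (7·1 − (-5)·(-1))| = 78, so the area is 39.
Summing gcd(|Δx|,|Δy|) over the edges gives the boundary count: gcd(9,5) + gcd(3,7) + gcd(12,2) = 1+1+2 = 4.
Scaling by 3 multiplies the area by 3² = 9 (so the new area is 351) and multiplies the boundary lattice-point count by 3, giving 12.
By Pick's theorem, the interior count of the dilated polygon is 351 − 12/2 + 1 = 346.

346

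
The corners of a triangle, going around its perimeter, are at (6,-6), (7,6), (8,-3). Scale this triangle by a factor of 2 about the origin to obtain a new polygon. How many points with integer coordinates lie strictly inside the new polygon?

40

The shoelace formula gives twice the area as |[6·6 − 7·(-6)] + [7·(-3) − 8·6] + [8·(-6) − 6·(-3)]| = 21, so the area is 10.5.
Summing gcd(|Δx|,|Δy|) over the edges gives the boundary count: gcd(1,12) + gcd(1,9) + gcd(2,3) = 1+1+1 = 3.
Scaling by 2 multiplies the area by 2² = 4 (so the new area is 42) and multiplies the boundary lattice-point count by 2, giving 6.
By Pick's theorem, the interior count of the dilated polygon is 42 − 6/2 + 1 = 40.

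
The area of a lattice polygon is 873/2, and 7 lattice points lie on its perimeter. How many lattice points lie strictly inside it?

434

From Pick's theorem, I = A − B/2 + 1 = 873/2 − 7/2 + 1 = 434.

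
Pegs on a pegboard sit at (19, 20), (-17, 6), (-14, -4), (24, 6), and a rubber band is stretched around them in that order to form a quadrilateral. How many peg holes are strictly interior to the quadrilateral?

490

Using the shoelace formula, 2A = |(19·6 − (-17)·20) + ((-17)·(-4) − (-14)·6) + ((-14)·6 − 24·(-4)) + (24·20 − 19·6)| = 984, so the area is 492.
The number of boundary lattice points is Σ gcd(|Δx|,|Δy|) = gcd(36,14) + gcd(3,10) + gcd(38,10) + gcd(5,14) = 2+1+2+1 = 6.
By Pick's theorem A = I + B/2 − 1, so I = 492 − 6/2 + 1 = 490.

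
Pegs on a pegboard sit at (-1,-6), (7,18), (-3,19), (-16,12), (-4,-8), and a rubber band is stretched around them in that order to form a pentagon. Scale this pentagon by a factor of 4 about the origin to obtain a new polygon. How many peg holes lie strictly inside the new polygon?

Using the shoelace formula, 2A = |((-1)·18 − 7·(-6)) + (7·19 − (-3)·18) + ((-3)·12 − (-16)·19) + ((-16)·(-8) − (-4)·12) + ((-4)·(-6) − (-1)·(-8))| = 671, so the area is 335.5.
Along each edge there are gcd(|Δx|,|Δy|)+1 lattice points, so counting each shared vertex once the boundary has gcd(8,24) + gcd(10,1) + gcd(13,7) + gcd(12,20) + gcd(3,2) = 8+1+1+4+1 = 15.
Scaling by 4 multiplies the area by 4² = 16 (so the new area is 5368) and multiplies the boundary lattice-point count by 4, giving 60.
By Pick's theorem, the interior count of the dilated polygon is 5368 − 60/2 + 1 = 5339.

5339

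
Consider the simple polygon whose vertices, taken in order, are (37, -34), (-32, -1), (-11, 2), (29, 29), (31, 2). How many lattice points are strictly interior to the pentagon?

1767

The shoelace formula gives twice the area as |(37·(-1) − (-32)·(-34)) + ((-32)·2 − (-11)·(-1)) + ((-11)·29 − 29·2) + (29·2 − 31·29) + (31·(-34) − 37·2)| = 3546, so the area is 1773.
The number of boundary lattice points is Σ gcd(|Δx|,|Δy|) = gcd(69,33) + gcd(21,3) + gcd(40,27) + gcd(2,27) + gcd(6,36) = 3+3+1+1+6 = 14.
By Pick's theorem A = I + B/2 − 1, so I = 1773 − 14/2 + 1 = 1767.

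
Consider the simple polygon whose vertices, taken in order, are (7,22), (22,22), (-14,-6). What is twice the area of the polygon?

420

By the shoelace formula, twice the signed area is |[7·22 − 22·22] + [22·(-6) − (-14)·22] + [(-14)·22 − 7·(-6)]| = 420, so the area is 210.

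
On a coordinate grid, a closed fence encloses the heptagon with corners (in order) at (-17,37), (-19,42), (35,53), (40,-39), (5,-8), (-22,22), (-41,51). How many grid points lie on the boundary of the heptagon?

The number of boundary lattice points is Σ gcd(|Δx|,|Δy|) = gcd(2,5) + gcd(54,11) + gcd(5,92) + gcd(35,31) + gcd(27,30) + gcd(19,29) + gcd(24,14) = 1+1+1+1+3+1+2 = 10.

10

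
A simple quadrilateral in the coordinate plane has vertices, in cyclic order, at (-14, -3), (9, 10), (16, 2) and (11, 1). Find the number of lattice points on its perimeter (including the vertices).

4

Summing gcd(|Δx|,|Δy|) over the edges gives the boundary count: gcd(23,13) + gcd(7,8) + gcd(5,1) + gcd(25,4) = 1+1+1+1 = 4.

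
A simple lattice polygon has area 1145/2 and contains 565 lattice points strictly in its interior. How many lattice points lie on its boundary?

Pick's theorem gives A = I + B/2 − 1, so B = 2(A − I + 1) = 2(1145/2 − 565 + 1) = 17.

17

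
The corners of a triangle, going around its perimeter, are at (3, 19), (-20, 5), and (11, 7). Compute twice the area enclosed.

Using the shoelace formula, 2A = |[3·5 − (-20)·19] + [(-20)·7 − 11·5] + [11·19 − 3·7]| = 388, so the area is 194.

388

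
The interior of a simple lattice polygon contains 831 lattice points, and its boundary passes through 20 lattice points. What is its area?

840

By Pick's theorem, A = I + B/2 − 1 = 831 + 20/2 − 1 = 840.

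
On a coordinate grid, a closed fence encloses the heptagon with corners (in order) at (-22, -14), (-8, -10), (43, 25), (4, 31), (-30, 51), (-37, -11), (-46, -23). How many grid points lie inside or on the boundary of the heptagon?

2711

By the shoelace formula, twice the signed area is |((-22)·(-10) − (-8)·(-14)) + ((-8)·25 − 43·(-10)) + (43·31 − 4·25) + (4·51 − (-30)·31) + ((-30)·(-11) − (-37)·51) + ((-37)·(-23) − (-46)·(-11)) + ((-46)·(-14) − (-22)·(-23))| = 5405, so the area is 5405/2.
The number of boundary lattice points is Σ gcd(|Δx|,|Δy|) = gcd(14,4) + gcd(51,35) + gcd(39,6) + gcd(34,20) + gcd(7,62) + gcd(9,12) + gcd(24,9) = 2+1+3+2+1+3+3 = 15.
Pick's theorem gives I = A − B/2 + 1 = 5405/2 − 15/2 + 1 = 2696, so the closed region contains I + B = 2696 + 15 = 2711 lattice points.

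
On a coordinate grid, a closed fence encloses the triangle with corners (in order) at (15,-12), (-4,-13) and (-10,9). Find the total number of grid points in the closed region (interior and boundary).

The shoelace formula gives twice the area as |[15·(-13) − (-4)·(-12)] + [(-4)·9 − (-10)·(-13)] + [(-10)·(-12) − 15·9]| = 424, so the area is 212.
The number of boundary lattice points is Σ gcd(|Δx|,|Δy|) = gcd(19,1) + gcd(6,22) + gcd(25,21) = 1+2+1 = 4.
Pick's theorem gives I = A − B/2 + 1 = 212 − 4/2 + 1 = 211, so the closed region contains I + B = 211 + 4 = 215 lattice points.

215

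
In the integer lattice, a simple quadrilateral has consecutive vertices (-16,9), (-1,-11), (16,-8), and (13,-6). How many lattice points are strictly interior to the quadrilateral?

The shoelace formula gives twice the area as |((-16)·(-11) − (-1)·9) + ((-1)·(-8) − 16·(-11)) + (16·(-6) − 13·(-8)) + (13·9 − (-16)·(-6))| = 398, so the area is 199.
Along each edge there are gcd(|Δx|,|Δy|)+1 lattice points, so counting each shared vertex once the boundary has gcd(15,20) + gcd(17,3) + gcd(3,2) + gcd(29,15) = 5+1+1+1 = 8.
By Pick's theorem A = I + B/2 − 1, so I = 199 − 8/2 + 1 = 196.

196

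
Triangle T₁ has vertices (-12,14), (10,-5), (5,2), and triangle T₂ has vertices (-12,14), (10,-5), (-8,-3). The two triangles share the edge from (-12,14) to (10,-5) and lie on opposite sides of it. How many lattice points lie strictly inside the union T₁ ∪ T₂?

The union is the simple quadrilateral with vertices (-12,14), (5,2), (10,-5), (-8,-3) in order.
By the shoelace formula, twice the signed area is |[(-12)·2 − 5·14] + [5·(-5) − 10·2] + [10·(-3) − (-8)·(-5)] + [(-8)·14 − (-12)·(-3)]| = 357, so the area is 178.5.
Along each edge there are gcd(|Δx|,|Δy|)+1 lattice points, so counting each shared vertex once the boundary has gcd(17,12) + gcd(5,7) + gcd(18,2) + gcd(4,17) = 1+1+2+1 = 5.
By Pick's theorem I = A − B/2 + 1 = 178.5 − 5/2 + 1 = 177.

177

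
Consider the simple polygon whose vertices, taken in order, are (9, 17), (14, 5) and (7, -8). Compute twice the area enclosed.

Using the shoelace formula, 2A = |(9·5 − 14·17) + (14·(-8) − 7·5) + (7·17 − 9·(-8))| = 149, so the area is 74.5.

149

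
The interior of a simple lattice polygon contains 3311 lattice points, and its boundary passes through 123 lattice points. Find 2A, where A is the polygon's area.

6743

By Pick's theorem, A = I + B/2 − 1 = 3311 + 123/2 − 1 = 6743/2.
Hence 2A = 6743.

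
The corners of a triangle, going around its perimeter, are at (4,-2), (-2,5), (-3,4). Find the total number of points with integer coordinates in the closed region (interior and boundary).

The shoelace formula gives twice the area as |[4·5 − (-2)·(-2)] + [(-2)·4 − (-3)·5] + [(-3)·(-2) − 4·4]| = 13, so the area is 13/2.
The number of boundary lattice points is Σ gcd(|Δx|,|Δy|) = gcd(6,7) + gcd(1,1) + gcd(7,6) = 1+1+1 = 3.
Pick's theorem gives I = A − B/2 + 1 = 13/2 − 3/2 + 1 = 6, so the closed region contains I + B = 6 + 3 = 9 lattice points.

9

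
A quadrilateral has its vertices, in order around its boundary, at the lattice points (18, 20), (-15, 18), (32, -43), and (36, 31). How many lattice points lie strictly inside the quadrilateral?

1696

By the shoelace formula, twice the signed area is |(18·18 − (-15)·20) + ((-15)·(-43) − 32·18) + (32·31 − 36·(-43)) + (36·20 − 18·31)| = 3395, so the area is 1697.5.
The number of boundary lattice points is Σ gcd(|Δx|,|Δy|) = gcd(33,2) + gcd(47,61) + gcd(4,74) + gcd(18,11) = 1+1+2+1 = 5.
Pick's theorem gives I = A − B/2 + 1 = 1697.5 − 5/2 + 1 = 1696.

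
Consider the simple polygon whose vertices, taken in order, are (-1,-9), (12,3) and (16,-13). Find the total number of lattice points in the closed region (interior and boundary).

132

Using the shoelace formula, 2A = |((-1)·3 − 12·(-9)) + (12·(-13) − 16·3) + (16·(-9) − (-1)·(-13))| = 256, so the area is 128.
The number of boundary lattice points is Σ gcd(|Δx|,|Δy|) = gcd(13,12) + gcd(4,16) + gcd(17,4) = 1+4+1 = 6.
Pick's theorem gives I = A − B/2 + 1 = 128 − 6/2 + 1 = 126, so the closed region contains I + B = 126 + 6 = 132 lattice points.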